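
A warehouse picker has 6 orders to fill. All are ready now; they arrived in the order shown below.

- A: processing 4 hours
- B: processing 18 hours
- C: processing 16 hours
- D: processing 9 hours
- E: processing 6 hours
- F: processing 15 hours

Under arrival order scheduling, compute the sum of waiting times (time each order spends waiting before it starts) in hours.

FIFO (arrival order): A B C D E F.
A: waits 0, runs 0→4
B: waits 4, runs 4→22
C: waits 22, runs 22→38
D: waits 38, runs 38→47
E: waits 47, runs 47→53
F: waits 53, runs 53→68
Sum = 0+4+22+38+47+53 = 164.

164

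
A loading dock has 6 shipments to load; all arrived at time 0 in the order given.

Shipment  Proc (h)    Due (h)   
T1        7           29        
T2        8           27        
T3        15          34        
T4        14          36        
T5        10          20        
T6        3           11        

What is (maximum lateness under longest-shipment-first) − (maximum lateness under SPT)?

23

LPT (decreasing processing time): T3 T4 T5 T2 T1 T6.
T3: 0→15, due 34, lateness -19
T4: 15→29, due 36, lateness -7
T5: 29→39, due 20, lateness 19
T2: 39→47, due 27, lateness 20
T1: 47→54, due 29, lateness 25
T6: 54→57, due 11, lateness 46
Maximum = 46.
SPT (increasing processing time): T6 T1 T2 T5 T4 T3.
T6: 0→3, due 11, lateness -8
T1: 3→10, due 29, lateness -19
T2: 10→18, due 27, lateness -9
T5: 18→28, due 20, lateness 8
T4: 28→42, due 36, lateness 6
T3: 42→57, due 34, lateness 23
Maximum = 23.
Difference = 46 − 23 = 23.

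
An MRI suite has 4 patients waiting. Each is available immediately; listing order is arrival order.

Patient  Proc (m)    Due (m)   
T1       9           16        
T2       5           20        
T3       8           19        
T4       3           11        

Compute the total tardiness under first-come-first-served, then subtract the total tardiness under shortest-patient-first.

FIFO (arrival order): T1 T2 T3 T4.
T1: 0→9, due 16, tardiness 0
T2: 9→14, due 20, tardiness 0
T3: 14→22, due 19, tardiness 3
T4: 22→25, due 11, tardiness 14
Sum = 0+0+3+14 = 17.
SPT (increasing processing time): T4 T2 T3 T1.
T4: 0→3, due 11, tardiness 0
T2: 3→8, due 20, tardiness 0
T3: 8→16, due 19, tardiness 0
T1: 16→25, due 16, tardiness 9
Sum = 0+0+0+9 = 9.
Difference = 17 − 9 = 8.

8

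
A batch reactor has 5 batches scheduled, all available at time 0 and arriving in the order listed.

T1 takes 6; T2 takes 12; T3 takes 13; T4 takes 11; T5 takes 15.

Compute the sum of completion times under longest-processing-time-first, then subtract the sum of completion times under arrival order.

37

LPT (decreasing processing time): T5 T3 T2 T4 T1.
T5: 0→15
T3: 15→28
T2: 28→40
T4: 40→51
T1: 51→57
Sum = 15+28+40+51+57 = 191.
FIFO (arrival order): T1 T2 T3 T4 T5.
T1: 0→6
T2: 6→18
T3: 18→31
T4: 31→42
T5: 42→57
Sum = 6+18+31+42+57 = 154.
Difference = 191 − 154 = 37.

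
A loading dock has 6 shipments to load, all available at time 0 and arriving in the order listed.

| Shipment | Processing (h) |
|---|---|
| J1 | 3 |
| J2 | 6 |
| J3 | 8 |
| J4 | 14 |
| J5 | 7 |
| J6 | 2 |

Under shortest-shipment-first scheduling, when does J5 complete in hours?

18

SPT (increasing processing time): J6 J1 J2 J5 J3 J4.
J6: 0→2
J1: 2→5
J2: 5→11
J5: 11→18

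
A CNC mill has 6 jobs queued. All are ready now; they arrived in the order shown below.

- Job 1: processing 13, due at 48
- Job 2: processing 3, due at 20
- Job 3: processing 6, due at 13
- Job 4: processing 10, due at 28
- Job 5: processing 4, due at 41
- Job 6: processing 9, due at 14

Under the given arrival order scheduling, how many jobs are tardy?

FIFO (arrival order): Job 1 Job 2 Job 3 Job 4 Job 5 Job 6.
Job 1: 0→13, due 48, tardiness 0
Job 2: 13→16, due 20, tardiness 0
Job 3: 16→22, due 13, tardiness 9
Job 4: 22→32, due 28, tardiness 4
Job 5: 32→36, due 41, tardiness 0
Job 6: 36→45, due 14, tardiness 31
Late jobs: 3.

3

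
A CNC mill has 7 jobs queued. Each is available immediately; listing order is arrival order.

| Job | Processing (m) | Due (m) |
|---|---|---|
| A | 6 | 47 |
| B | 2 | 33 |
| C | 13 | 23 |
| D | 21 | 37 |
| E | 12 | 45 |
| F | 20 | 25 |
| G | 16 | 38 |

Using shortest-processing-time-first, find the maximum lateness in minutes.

SPT (increasing processing time): B A E C G F D.
B: 0→2, due 33, lateness -31
A: 2→8, due 47, lateness -39
E: 8→20, due 45, lateness -25
C: 20→33, due 23, lateness 10
G: 33→49, due 38, lateness 11
F: 49→69, due 25, lateness 44
D: 69→90, due 37, lateness 53
Maximum = 53.

53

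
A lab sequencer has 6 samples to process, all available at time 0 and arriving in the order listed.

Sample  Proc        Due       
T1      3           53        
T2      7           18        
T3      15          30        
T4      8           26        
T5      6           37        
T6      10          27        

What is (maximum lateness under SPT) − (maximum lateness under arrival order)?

-3

SPT (increasing processing time): T1 T5 T2 T4 T6 T3.
T1: 0→3, due 53, lateness -50
T5: 3→9, due 37, lateness -28
T2: 9→16, due 18, lateness -2
T4: 16→24, due 26, lateness -2
T6: 24→34, due 27, lateness 7
T3: 34→49, due 30, lateness 19
Maximum = 19.
FIFO (arrival order): T1 T2 T3 T4 T5 T6.
T1: 0→3, due 53, lateness -50
T2: 3→10, due 18, lateness -8
T3: 10→25, due 30, lateness -5
T4: 25→33, due 26, lateness 7
T5: 33→39, due 37, lateness 2
T6: 39→49, due 27, lateness 22
Maximum = 22.
Difference = 19 − 22 = -3.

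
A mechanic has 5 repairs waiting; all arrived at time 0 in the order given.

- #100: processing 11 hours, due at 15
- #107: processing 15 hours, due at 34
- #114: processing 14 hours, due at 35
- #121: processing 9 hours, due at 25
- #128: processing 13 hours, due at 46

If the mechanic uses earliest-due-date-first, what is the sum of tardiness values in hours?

31

EDD (increasing due date): #100 #121 #107 #114 #128.
#100: 0→11, due 15, tardiness 0
#121: 11→20, due 25, tardiness 0
#107: 20→35, due 34, tardiness 1
#114: 35→49, due 35, tardiness 14
#128: 49→62, due 46, tardiness 16
Sum = 0+0+1+14+16 = 31.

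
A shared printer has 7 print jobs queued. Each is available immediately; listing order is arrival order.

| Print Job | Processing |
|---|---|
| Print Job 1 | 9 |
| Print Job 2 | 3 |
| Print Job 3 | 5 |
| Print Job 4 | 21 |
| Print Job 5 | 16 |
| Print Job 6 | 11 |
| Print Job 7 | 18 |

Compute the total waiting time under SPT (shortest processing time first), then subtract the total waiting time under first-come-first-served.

-33

SPT (increasing processing time): Print Job 2 Print Job 3 Print Job 1 Print Job 6 Print Job 5 Print Job 7 Print Job 4.
Print Job 2: waits 0, runs 0→3
Print Job 3: waits 3, runs 3→8
Print Job 1: waits 8, runs 8→17
Print Job 6: waits 17, runs 17→28
Print Job 5: waits 28, runs 28→44
Print Job 7: waits 44, runs 44→62
Print Job 4: waits 62, runs 62→83
Sum = 0+3+8+17+28+44+62 = 162.
FIFO (arrival order): Print Job 1 Print Job 2 Print Job 3 Print Job 4 Print Job 5 Print Job 6 Print Job 7.
Print Job 1: waits 0, runs 0→9
Print Job 2: waits 9, runs 9→12
Print Job 3: waits 12, runs 12→17
Print Job 4: waits 17, runs 17→38
Print Job 5: waits 38, runs 38→54
Print Job 6: waits 54, runs 54→65
Print Job 7: waits 65, runs 65→83
Sum = 0+9+12+17+38+54+65 = 195.
Difference = 162 − 195 = -33.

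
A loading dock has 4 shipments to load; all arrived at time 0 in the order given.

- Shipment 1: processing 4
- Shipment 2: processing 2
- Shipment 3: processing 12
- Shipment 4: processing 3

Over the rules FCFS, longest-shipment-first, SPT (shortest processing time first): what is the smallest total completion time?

37

FIFO (arrival order): Shipment 1 Shipment 2 Shipment 3 Shipment 4.
Shipment 1: 0→4
Shipment 2: 4→6
Shipment 3: 6→18
Shipment 4: 18→21
Sum = 4+6+18+21 = 49.
LPT (decreasing processing time): Shipment 3 Shipment 1 Shipment 4 Shipment 2.
Shipment 3: 0→12
Shipment 1: 12→16
Shipment 4: 16→19
Shipment 2: 19→21
Sum = 12+16+19+21 = 68.
SPT (increasing processing time): Shipment 2 Shipment 4 Shipment 1 Shipment 3.
Shipment 2: 0→2
Shipment 4: 2→5
Shipment 1: 5→9
Shipment 3: 9→21
Sum = 2+5+9+21 = 37.
FIFO 49, LPT 68, SPT 37 → minimum 37.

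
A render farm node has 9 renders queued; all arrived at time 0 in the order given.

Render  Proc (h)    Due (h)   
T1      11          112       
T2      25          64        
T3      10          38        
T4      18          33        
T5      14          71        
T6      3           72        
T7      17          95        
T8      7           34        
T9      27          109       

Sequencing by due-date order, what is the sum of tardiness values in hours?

40

EDD (increasing due date): T4 T8 T3 T2 T5 T6 T7 T9 T1.
T4: 0→18, due 33, tardiness 0
T8: 18→25, due 34, tardiness 0
T3: 25→35, due 38, tardiness 0
T2: 35→60, due 64, tardiness 0
T5: 60→74, due 71, tardiness 3
T6: 74→77, due 72, tardiness 5
T7: 77→94, due 95, tardiness 0
T9: 94→121, due 109, tardiness 12
T1: 121→132, due 112, tardiness 20
Sum = 0+0+0+0+3+5+0+12+20 = 40.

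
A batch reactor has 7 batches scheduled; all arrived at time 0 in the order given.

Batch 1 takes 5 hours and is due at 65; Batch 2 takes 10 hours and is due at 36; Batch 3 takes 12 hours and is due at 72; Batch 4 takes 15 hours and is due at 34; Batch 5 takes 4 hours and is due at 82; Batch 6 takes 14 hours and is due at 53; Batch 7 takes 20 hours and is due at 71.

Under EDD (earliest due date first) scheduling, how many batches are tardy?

EDD (increasing due date): Batch 4 Batch 2 Batch 6 Batch 1 Batch 7 Batch 3 Batch 5.
Batch 4: 0→15, due 34, tardiness 0
Batch 2: 15→25, due 36, tardiness 0
Batch 6: 25→39, due 53, tardiness 0
Batch 1: 39→44, due 65, tardiness 0
Batch 7: 44→64, due 71, tardiness 0
Batch 3: 64→76, due 72, tardiness 4
Batch 5: 76→80, due 82, tardiness 0
Late batches: 1.

1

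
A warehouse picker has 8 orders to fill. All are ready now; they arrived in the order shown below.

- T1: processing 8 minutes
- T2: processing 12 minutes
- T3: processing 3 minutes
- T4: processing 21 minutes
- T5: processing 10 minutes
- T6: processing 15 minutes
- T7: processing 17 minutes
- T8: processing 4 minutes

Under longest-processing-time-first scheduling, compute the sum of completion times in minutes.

512

LPT (decreasing processing time): T4 T7 T6 T2 T5 T1 T8 T3.
T4: 0→21
T7: 21→38
T6: 38→53
T2: 53→65
T5: 65→75
T1: 75→83
T8: 83→87
T3: 87→90
Sum = 21+38+53+65+75+83+87+90 = 512.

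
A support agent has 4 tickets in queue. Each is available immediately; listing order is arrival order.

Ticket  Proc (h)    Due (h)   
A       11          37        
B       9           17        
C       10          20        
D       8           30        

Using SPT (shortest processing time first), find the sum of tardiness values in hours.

SPT (increasing processing time): D B C A.
D: 0→8, due 30, tardiness 0
B: 8→17, due 17, tardiness 0
C: 17→27, due 20, tardiness 7
A: 27→38, due 37, tardiness 1
Sum = 0+0+7+1 = 8.

8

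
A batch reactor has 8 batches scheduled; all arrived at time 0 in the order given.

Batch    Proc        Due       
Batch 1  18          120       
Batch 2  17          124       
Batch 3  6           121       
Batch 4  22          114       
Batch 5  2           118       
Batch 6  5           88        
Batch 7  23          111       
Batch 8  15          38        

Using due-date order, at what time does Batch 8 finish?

15

EDD (increasing due date): Batch 8 Batch 6 Batch 7 Batch 4 Batch 5 Batch 1 Batch 3 Batch 2.
Batch 8: 0→15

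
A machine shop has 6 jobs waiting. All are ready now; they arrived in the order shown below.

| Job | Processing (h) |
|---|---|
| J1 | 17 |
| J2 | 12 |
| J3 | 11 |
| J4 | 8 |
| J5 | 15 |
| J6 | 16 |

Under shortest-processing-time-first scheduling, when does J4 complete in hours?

SPT (increasing processing time): J4 J3 J2 J5 J6 J1.
J4: 0→8

8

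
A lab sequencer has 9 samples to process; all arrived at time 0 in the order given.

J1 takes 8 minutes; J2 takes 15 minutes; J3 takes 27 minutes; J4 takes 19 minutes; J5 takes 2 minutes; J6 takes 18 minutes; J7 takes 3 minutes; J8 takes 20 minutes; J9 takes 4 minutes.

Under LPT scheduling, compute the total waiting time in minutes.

LPT (decreasing processing time): J3 J8 J4 J6 J2 J1 J9 J7 J5.
J3: waits 0, runs 0→27
J8: waits 27, runs 27→47
J4: waits 47, runs 47→66
J6: waits 66, runs 66→84
J2: waits 84, runs 84→99
J1: waits 99, runs 99→107
J9: waits 107, runs 107→111
J7: waits 111, runs 111→114
J5: waits 114, runs 114→116
Sum = 0+27+47+66+84+99+107+111+114 = 655.

655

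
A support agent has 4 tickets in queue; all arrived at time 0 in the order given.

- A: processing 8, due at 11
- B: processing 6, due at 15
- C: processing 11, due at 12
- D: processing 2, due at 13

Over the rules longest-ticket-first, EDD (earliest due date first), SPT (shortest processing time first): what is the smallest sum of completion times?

LPT (decreasing processing time): C A B D.
C: 0→11
A: 11→19
B: 19→25
D: 25→27
Sum = 11+19+25+27 = 82.
EDD (increasing due date): A C D B.
A: 0→8
C: 8→19
D: 19→21
B: 21→27
Sum = 8+19+21+27 = 75.
SPT (increasing processing time): D B A C.
D: 0→2
B: 2→8
A: 8→16
C: 16→27
Sum = 2+8+16+27 = 53.
LPT 82, EDD 75, SPT 53 → minimum 53.

53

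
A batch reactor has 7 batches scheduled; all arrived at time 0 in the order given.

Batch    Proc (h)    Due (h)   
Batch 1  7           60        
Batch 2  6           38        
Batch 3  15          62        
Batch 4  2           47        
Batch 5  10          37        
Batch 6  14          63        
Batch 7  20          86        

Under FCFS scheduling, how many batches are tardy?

1

FIFO (arrival order): Batch 1 Batch 2 Batch 3 Batch 4 Batch 5 Batch 6 Batch 7.
Batch 1: 0→7, due 60, tardiness 0
Batch 2: 7→13, due 38, tardiness 0
Batch 3: 13→28, due 62, tardiness 0
Batch 4: 28→30, due 47, tardiness 0
Batch 5: 30→40, due 37, tardiness 3
Batch 6: 40→54, due 63, tardiness 0
Batch 7: 54→74, due 86, tardiness 0
Late batches: 1.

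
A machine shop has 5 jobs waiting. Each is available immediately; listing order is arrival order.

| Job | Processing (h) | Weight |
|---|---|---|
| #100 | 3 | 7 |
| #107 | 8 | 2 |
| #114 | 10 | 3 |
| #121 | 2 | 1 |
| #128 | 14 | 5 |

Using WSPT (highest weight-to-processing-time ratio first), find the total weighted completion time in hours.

WSPT (decreasing weight/processing-time ratio): #100 #121 #128 #114 #107.
#100: finishes 3, weight 7, w·C = 21
#121: finishes 5, weight 1, w·C = 5
#128: finishes 19, weight 5, w·C = 95
#114: finishes 29, weight 3, w·C = 87
#107: finishes 37, weight 2, w·C = 74
Sum = 21+5+95+87+74 = 282.

282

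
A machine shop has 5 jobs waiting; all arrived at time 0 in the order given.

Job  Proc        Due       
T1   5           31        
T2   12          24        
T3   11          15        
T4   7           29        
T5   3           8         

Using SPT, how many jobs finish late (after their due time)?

2

SPT (increasing processing time): T5 T1 T4 T3 T2.
T5: 0→3, due 8, tardiness 0
T1: 3→8, due 31, tardiness 0
T4: 8→15, due 29, tardiness 0
T3: 15→26, due 15, tardiness 11
T2: 26→38, due 24, tardiness 14
Late jobs: 2.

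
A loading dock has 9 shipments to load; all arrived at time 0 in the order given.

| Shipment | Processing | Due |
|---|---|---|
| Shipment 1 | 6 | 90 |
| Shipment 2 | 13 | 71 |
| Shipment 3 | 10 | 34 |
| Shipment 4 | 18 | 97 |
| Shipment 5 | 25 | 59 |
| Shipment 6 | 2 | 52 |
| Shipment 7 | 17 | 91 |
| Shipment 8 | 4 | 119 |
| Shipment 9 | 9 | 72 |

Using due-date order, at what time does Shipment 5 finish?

EDD (increasing due date): Shipment 3 Shipment 6 Shipment 5 Shipment 2 Shipment 9 Shipment 1 Shipment 7 Shipment 4 Shipment 8.
Shipment 3: 0→10
Shipment 6: 10→12
Shipment 5: 12→37

37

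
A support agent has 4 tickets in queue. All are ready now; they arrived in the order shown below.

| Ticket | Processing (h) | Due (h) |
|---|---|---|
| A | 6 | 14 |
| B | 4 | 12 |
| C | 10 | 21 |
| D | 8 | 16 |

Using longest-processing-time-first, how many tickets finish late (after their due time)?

3

LPT (decreasing processing time): C D A B.
C: 0→10, due 21, tardiness 0
D: 10→18, due 16, tardiness 2
A: 18→24, due 14, tardiness 10
B: 24→28, due 12, tardiness 16
Late tickets: 3.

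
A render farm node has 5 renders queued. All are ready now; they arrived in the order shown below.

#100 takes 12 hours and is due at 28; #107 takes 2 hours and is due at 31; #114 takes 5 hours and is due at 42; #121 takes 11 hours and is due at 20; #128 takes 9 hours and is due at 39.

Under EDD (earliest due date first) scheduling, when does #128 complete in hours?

34

EDD (increasing due date): #121 #100 #107 #128 #114.
#121: 0→11
#100: 11→23
#107: 23→25
#128: 25→34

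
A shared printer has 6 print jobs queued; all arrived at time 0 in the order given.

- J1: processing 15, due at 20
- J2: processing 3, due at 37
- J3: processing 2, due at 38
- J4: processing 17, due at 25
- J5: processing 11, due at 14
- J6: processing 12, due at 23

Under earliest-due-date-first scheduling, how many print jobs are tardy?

5

EDD (increasing due date): J5 J1 J6 J4 J2 J3.
J5: 0→11, due 14, tardiness 0
J1: 11→26, due 20, tardiness 6
J6: 26→38, due 23, tardiness 15
J4: 38→55, due 25, tardiness 30
J2: 55→58, due 37, tardiness 21
J3: 58→60, due 38, tardiness 22
Late print jobs: 5.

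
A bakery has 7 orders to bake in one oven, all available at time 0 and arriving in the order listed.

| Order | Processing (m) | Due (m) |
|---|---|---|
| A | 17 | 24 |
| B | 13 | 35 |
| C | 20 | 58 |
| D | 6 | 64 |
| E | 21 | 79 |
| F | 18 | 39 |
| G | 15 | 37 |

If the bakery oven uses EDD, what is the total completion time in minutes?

EDD (increasing due date): A B G F C D E.
A: 0→17
B: 17→30
G: 30→45
F: 45→63
C: 63→83
D: 83→89
E: 89→110
Sum = 17+30+45+63+83+89+110 = 437.

437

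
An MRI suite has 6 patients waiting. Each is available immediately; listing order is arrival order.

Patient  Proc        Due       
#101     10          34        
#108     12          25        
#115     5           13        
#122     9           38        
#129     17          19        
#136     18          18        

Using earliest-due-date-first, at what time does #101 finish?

EDD (increasing due date): #115 #136 #129 #108 #101 #122.
#115: 0→5
#136: 5→23
#129: 23→40
#108: 40→52
#101: 52→62

62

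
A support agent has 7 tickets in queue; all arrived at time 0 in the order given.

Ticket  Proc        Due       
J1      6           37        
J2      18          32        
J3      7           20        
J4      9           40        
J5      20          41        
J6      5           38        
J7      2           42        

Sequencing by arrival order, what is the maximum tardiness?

27

FIFO (arrival order): J1 J2 J3 J4 J5 J6 J7.
J1: 0→6, due 37, tardiness 0
J2: 6→24, due 32, tardiness 0
J3: 24→31, due 20, tardiness 11
J4: 31→40, due 40, tardiness 0
J5: 40→60, due 41, tardiness 19
J6: 60→65, due 38, tardiness 27
J7: 65→67, due 42, tardiness 25
Maximum = 27.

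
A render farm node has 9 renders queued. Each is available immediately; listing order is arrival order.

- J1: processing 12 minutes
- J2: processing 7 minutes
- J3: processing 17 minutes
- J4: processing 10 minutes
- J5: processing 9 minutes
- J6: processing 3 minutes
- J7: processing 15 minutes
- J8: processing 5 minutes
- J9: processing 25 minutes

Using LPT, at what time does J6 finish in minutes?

103

LPT (decreasing processing time): J9 J3 J7 J1 J4 J5 J2 J8 J6.
J9: 0→25
J3: 25→42
J7: 42→57
J1: 57→69
J4: 69→79
J5: 79→88
J2: 88→95
J8: 95→100
J6: 100→103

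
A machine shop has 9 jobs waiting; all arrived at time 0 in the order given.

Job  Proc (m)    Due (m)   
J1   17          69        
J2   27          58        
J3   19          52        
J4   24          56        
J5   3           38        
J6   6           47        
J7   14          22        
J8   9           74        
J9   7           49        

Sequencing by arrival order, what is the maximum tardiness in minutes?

88

FIFO (arrival order): J1 J2 J3 J4 J5 J6 J7 J8 J9.
J1: 0→17, due 69, tardiness 0
J2: 17→44, due 58, tardiness 0
J3: 44→63, due 52, tardiness 11
J4: 63→87, due 56, tardiness 31
J5: 87→90, due 38, tardiness 52
J6: 90→96, due 47, tardiness 49
J7: 96→110, due 22, tardiness 88
J8: 110→119, due 74, tardiness 45
J9: 119→126, due 49, tardiness 77
Maximum = 88.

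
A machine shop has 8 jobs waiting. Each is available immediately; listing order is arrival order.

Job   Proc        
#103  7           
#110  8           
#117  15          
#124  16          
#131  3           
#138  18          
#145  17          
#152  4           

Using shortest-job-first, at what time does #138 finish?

SPT (increasing processing time): #131 #152 #103 #110 #117 #124 #145 #138.
#131: 0→3
#152: 3→7
#103: 7→14
#110: 14→22
#117: 22→37
#124: 37→53
#145: 53→70
#138: 70→88

88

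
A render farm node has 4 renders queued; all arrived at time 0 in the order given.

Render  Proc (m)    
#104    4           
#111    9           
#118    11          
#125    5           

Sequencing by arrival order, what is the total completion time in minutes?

FIFO (arrival order): #104 #111 #118 #125.
#104: 0→4
#111: 4→13
#118: 13→24
#125: 24→29
Sum = 4+13+24+29 = 70.

70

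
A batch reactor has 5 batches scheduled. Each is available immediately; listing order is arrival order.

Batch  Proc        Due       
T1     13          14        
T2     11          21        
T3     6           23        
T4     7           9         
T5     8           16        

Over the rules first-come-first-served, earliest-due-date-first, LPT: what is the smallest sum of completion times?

FIFO (arrival order): T1 T2 T3 T4 T5.
T1: 0→13
T2: 13→24
T3: 24→30
T4: 30→37
T5: 37→45
Sum = 13+24+30+37+45 = 149.
EDD (increasing due date): T4 T1 T5 T2 T3.
T4: 0→7
T1: 7→20
T5: 20→28
T2: 28→39
T3: 39→45
Sum = 7+20+28+39+45 = 139.
LPT (decreasing processing time): T1 T2 T5 T4 T3.
T1: 0→13
T2: 13→24
T5: 24→32
T4: 32→39
T3: 39→45
Sum = 13+24+32+39+45 = 153.
FIFO 149, EDD 139, LPT 153 → minimum 139.

139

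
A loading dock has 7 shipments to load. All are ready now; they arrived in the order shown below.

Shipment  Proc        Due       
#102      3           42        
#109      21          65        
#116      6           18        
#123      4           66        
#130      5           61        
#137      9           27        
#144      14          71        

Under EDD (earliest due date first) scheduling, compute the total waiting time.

154

EDD (increasing due date): #116 #137 #102 #130 #109 #123 #144.
#116: waits 0, runs 0→6
#137: waits 6, runs 6→15
#102: waits 15, runs 15→18
#130: waits 18, runs 18→23
#109: waits 23, runs 23→44
#123: waits 44, runs 44→48
#144: waits 48, runs 48→62
Sum = 0+6+15+18+23+44+48 = 154.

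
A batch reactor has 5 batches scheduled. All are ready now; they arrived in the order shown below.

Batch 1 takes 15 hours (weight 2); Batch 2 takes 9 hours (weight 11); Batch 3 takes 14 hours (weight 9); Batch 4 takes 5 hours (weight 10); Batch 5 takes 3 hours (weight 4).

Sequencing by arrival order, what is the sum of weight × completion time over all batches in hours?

FIFO (arrival order): Batch 1 Batch 2 Batch 3 Batch 4 Batch 5.
Batch 1: finishes 15, weight 2, w·C = 30
Batch 2: finishes 24, weight 11, w·C = 264
Batch 3: finishes 38, weight 9, w·C = 342
Batch 4: finishes 43, weight 10, w·C = 430
Batch 5: finishes 46, weight 4, w·C = 184
Sum = 30+264+342+430+184 = 1250.

1250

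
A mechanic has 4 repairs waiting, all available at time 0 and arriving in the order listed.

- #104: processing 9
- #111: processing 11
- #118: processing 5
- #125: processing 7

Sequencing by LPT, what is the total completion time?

90

LPT (decreasing processing time): #111 #104 #125 #118.
#111: 0→11
#104: 11→20
#125: 20→27
#118: 27→32
Sum = 11+20+27+32 = 90.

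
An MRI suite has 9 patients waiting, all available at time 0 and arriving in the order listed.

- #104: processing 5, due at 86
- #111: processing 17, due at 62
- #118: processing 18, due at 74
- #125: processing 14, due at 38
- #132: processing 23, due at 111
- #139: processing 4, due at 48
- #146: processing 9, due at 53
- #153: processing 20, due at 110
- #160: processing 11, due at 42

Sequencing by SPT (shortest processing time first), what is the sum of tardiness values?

19

SPT (increasing processing time): #139 #104 #146 #160 #125 #111 #118 #153 #132.
#139: 0→4, due 48, tardiness 0
#104: 4→9, due 86, tardiness 0
#146: 9→18, due 53, tardiness 0
#160: 18→29, due 42, tardiness 0
#125: 29→43, due 38, tardiness 5
#111: 43→60, due 62, tardiness 0
#118: 60→78, due 74, tardiness 4
#153: 78→98, due 110, tardiness 0
#132: 98→121, due 111, tardiness 10
Sum = 0+0+0+0+5+0+4+0+10 = 19.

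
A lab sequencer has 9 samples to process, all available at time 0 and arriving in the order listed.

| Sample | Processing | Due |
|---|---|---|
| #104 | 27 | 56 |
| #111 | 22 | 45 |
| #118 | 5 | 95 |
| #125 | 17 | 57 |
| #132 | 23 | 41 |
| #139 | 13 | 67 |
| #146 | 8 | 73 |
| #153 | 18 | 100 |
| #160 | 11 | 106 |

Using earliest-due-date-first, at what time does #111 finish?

45

EDD (increasing due date): #132 #111 #104 #125 #139 #146 #118 #153 #160.
#132: 0→23
#111: 23→45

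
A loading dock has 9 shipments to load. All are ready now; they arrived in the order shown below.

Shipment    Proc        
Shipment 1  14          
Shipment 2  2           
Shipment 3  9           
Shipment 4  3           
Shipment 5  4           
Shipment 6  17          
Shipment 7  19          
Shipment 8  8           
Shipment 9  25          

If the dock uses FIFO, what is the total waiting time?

FIFO (arrival order): Shipment 1 Shipment 2 Shipment 3 Shipment 4 Shipment 5 Shipment 6 Shipment 7 Shipment 8 Shipment 9.
Shipment 1: waits 0, runs 0→14
Shipment 2: waits 14, runs 14→16
Shipment 3: waits 16, runs 16→25
Shipment 4: waits 25, runs 25→28
Shipment 5: waits 28, runs 28→32
Shipment 6: waits 32, runs 32→49
Shipment 7: waits 49, runs 49→68
Shipment 8: waits 68, runs 68→76
Shipment 9: waits 76, runs 76→101
Sum = 0+14+16+25+28+32+49+68+76 = 308.

308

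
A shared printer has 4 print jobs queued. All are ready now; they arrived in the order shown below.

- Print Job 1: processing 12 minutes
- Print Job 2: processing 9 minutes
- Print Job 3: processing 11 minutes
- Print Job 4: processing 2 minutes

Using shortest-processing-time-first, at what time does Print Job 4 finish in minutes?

2

SPT (increasing processing time): Print Job 4 Print Job 2 Print Job 3 Print Job 1.
Print Job 4: 0→2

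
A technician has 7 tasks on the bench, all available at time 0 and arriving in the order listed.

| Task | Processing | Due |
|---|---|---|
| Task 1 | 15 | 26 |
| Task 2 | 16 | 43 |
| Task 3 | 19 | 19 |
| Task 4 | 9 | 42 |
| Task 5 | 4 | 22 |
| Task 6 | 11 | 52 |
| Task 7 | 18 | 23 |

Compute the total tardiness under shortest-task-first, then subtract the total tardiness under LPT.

-61

SPT (increasing processing time): Task 5 Task 4 Task 6 Task 1 Task 2 Task 7 Task 3.
Task 5: 0→4, due 22, tardiness 0
Task 4: 4→13, due 42, tardiness 0
Task 6: 13→24, due 52, tardiness 0
Task 1: 24→39, due 26, tardiness 13
Task 2: 39→55, due 43, tardiness 12
Task 7: 55→73, due 23, tardiness 50
Task 3: 73→92, due 19, tardiness 73
Sum = 0+0+0+13+12+50+73 = 148.
LPT (decreasing processing time): Task 3 Task 7 Task 2 Task 1 Task 6 Task 4 Task 5.
Task 3: 0→19, due 19, tardiness 0
Task 7: 19→37, due 23, tardiness 14
Task 2: 37→53, due 43, tardiness 10
Task 1: 53→68, due 26, tardiness 42
Task 6: 68→79, due 52, tardiness 27
Task 4: 79→88, due 42, tardiness 46
Task 5: 88→92, due 22, tardiness 70
Sum = 0+14+10+42+27+46+70 = 209.
Difference = 148 − 209 = -61.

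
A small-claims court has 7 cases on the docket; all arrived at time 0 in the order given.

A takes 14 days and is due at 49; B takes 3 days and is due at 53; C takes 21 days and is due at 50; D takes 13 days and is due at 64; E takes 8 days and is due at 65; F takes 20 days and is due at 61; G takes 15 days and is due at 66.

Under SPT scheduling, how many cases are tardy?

SPT (increasing processing time): B E D A G F C.
B: 0→3, due 53, tardiness 0
E: 3→11, due 65, tardiness 0
D: 11→24, due 64, tardiness 0
A: 24→38, due 49, tardiness 0
G: 38→53, due 66, tardiness 0
F: 53→73, due 61, tardiness 12
C: 73→94, due 50, tardiness 44
Late cases: 2.

2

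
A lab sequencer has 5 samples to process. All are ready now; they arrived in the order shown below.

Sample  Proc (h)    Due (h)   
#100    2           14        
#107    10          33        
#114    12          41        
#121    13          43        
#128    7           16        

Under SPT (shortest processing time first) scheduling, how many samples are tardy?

1

SPT (increasing processing time): #100 #128 #107 #114 #121.
#100: 0→2, due 14, tardiness 0
#128: 2→9, due 16, tardiness 0
#107: 9→19, due 33, tardiness 0
#114: 19→31, due 41, tardiness 0
#121: 31→44, due 43, tardiness 1
Late samples: 1.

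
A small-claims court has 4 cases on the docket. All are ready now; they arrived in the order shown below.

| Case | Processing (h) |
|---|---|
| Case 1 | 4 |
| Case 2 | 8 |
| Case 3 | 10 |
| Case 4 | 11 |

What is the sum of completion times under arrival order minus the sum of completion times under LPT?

FIFO (arrival order): Case 1 Case 2 Case 3 Case 4.
Case 1: 0→4
Case 2: 4→12
Case 3: 12→22
Case 4: 22→33
Sum = 4+12+22+33 = 71.
LPT (decreasing processing time): Case 4 Case 3 Case 2 Case 1.
Case 4: 0→11
Case 3: 11→21
Case 2: 21→29
Case 1: 29→33
Sum = 11+21+29+33 = 94.
Difference = 71 − 94 = -23.

-23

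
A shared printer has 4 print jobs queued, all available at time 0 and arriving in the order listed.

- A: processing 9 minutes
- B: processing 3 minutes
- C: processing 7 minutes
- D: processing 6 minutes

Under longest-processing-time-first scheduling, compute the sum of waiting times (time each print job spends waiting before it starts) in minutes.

47

LPT (decreasing processing time): A C D B.
A: waits 0, runs 0→9
C: waits 9, runs 9→16
D: waits 16, runs 16→22
B: waits 22, runs 22→25
Sum = 0+9+16+22 = 47.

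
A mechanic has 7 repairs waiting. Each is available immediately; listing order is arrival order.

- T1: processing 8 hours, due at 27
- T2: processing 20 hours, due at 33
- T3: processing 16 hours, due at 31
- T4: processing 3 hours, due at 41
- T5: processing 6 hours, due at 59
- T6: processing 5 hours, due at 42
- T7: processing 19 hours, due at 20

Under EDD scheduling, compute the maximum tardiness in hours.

EDD (increasing due date): T7 T1 T3 T2 T4 T6 T5.
T7: 0→19, due 20, tardiness 0
T1: 19→27, due 27, tardiness 0
T3: 27→43, due 31, tardiness 12
T2: 43→63, due 33, tardiness 30
T4: 63→66, due 41, tardiness 25
T6: 66→71, due 42, tardiness 29
T5: 71→77, due 59, tardiness 18
Maximum = 30.

30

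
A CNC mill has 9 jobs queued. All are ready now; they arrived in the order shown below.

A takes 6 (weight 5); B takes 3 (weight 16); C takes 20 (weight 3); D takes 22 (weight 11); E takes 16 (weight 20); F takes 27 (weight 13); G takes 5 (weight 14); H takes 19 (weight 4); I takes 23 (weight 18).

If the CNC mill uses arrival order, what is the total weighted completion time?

FIFO (arrival order): A B C D E F G H I.
A: finishes 6, weight 5, w·C = 30
B: finishes 9, weight 16, w·C = 144
C: finishes 29, weight 3, w·C = 87
D: finishes 51, weight 11, w·C = 561
E: finishes 67, weight 20, w·C = 1340
F: finishes 94, weight 13, w·C = 1222
G: finishes 99, weight 14, w·C = 1386
H: finishes 118, weight 4, w·C = 472
I: finishes 141, weight 18, w·C = 2538
Sum = 30+144+87+561+1340+1222+1386+472+2538 = 7780.

7780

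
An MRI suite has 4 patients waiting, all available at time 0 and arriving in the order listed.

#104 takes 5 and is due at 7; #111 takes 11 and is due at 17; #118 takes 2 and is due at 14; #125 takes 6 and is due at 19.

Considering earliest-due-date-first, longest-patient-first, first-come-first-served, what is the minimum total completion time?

EDD (increasing due date): #104 #118 #111 #125.
#104: 0→5
#118: 5→7
#111: 7→18
#125: 18→24
Sum = 5+7+18+24 = 54.
LPT (decreasing processing time): #111 #125 #104 #118.
#111: 0→11
#125: 11→17
#104: 17→22
#118: 22→24
Sum = 11+17+22+24 = 74.
FIFO (arrival order): #104 #111 #118 #125.
#104: 0→5
#111: 5→16
#118: 16→18
#125: 18→24
Sum = 5+16+18+24 = 63.
EDD 54, LPT 74, FIFO 63 → minimum 54.

54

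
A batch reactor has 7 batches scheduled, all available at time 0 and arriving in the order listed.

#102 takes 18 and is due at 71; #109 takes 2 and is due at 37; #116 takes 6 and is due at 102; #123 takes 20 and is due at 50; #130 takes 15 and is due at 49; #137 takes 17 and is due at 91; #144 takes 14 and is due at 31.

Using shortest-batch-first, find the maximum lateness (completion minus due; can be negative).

SPT (increasing processing time): #109 #116 #144 #130 #137 #102 #123.
#109: 0→2, due 37, lateness -35
#116: 2→8, due 102, lateness -94
#144: 8→22, due 31, lateness -9
#130: 22→37, due 49, lateness -12
#137: 37→54, due 91, lateness -37
#102: 54→72, due 71, lateness 1
#123: 72→92, due 50, lateness 42
Maximum = 42.

42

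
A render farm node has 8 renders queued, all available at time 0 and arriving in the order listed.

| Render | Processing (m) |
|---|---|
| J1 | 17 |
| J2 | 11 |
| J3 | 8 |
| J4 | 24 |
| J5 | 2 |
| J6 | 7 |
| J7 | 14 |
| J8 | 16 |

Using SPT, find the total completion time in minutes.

SPT (increasing processing time): J5 J6 J3 J2 J7 J8 J1 J4.
J5: 0→2
J6: 2→9
J3: 9→17
J2: 17→28
J7: 28→42
J8: 42→58
J1: 58→75
J4: 75→99
Sum = 2+9+17+28+42+58+75+99 = 330.

330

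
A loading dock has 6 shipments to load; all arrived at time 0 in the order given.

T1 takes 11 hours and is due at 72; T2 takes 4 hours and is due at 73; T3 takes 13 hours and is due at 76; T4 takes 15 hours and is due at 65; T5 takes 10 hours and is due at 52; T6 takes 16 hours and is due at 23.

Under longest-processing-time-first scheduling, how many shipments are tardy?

1

LPT (decreasing processing time): T6 T4 T3 T1 T5 T2.
T6: 0→16, due 23, tardiness 0
T4: 16→31, due 65, tardiness 0
T3: 31→44, due 76, tardiness 0
T1: 44→55, due 72, tardiness 0
T5: 55→65, due 52, tardiness 13
T2: 65→69, due 73, tardiness 0
Late shipments: 1.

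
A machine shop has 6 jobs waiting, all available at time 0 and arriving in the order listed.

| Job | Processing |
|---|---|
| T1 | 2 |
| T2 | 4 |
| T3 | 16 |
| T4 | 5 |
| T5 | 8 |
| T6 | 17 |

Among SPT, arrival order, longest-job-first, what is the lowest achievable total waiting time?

SPT (increasing processing time): T1 T2 T4 T5 T3 T6.
T1: waits 0, runs 0→2
T2: waits 2, runs 2→6
T4: waits 6, runs 6→11
T5: waits 11, runs 11→19
T3: waits 19, runs 19→35
T6: waits 35, runs 35→52
Sum = 0+2+6+11+19+35 = 73.
FIFO (arrival order): T1 T2 T3 T4 T5 T6.
T1: waits 0, runs 0→2
T2: waits 2, runs 2→6
T3: waits 6, runs 6→22
T4: waits 22, runs 22→27
T5: waits 27, runs 27→35
T6: waits 35, runs 35→52
Sum = 0+2+6+22+27+35 = 92.
LPT (decreasing processing time): T6 T3 T5 T4 T2 T1.
T6: waits 0, runs 0→17
T3: waits 17, runs 17→33
T5: waits 33, runs 33→41
T4: waits 41, runs 41→46
T2: waits 46, runs 46→50
T1: waits 50, runs 50→52
Sum = 0+17+33+41+46+50 = 187.
SPT 73, FIFO 92, LPT 187 → minimum 73.

73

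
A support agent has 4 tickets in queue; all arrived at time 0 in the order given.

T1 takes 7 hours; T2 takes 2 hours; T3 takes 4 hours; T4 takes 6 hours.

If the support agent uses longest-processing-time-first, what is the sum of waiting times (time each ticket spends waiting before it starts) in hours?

37

LPT (decreasing processing time): T1 T4 T3 T2.
T1: waits 0, runs 0→7
T4: waits 7, runs 7→13
T3: waits 13, runs 13→17
T2: waits 17, runs 17→19
Sum = 0+7+13+17 = 37.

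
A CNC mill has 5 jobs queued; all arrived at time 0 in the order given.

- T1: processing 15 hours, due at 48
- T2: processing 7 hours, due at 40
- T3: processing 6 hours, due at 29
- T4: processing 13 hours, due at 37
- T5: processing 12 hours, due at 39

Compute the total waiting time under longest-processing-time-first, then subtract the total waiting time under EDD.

36

LPT (decreasing processing time): T1 T4 T5 T2 T3.
T1: waits 0, runs 0→15
T4: waits 15, runs 15→28
T5: waits 28, runs 28→40
T2: waits 40, runs 40→47
T3: waits 47, runs 47→53
Sum = 0+15+28+40+47 = 130.
EDD (increasing due date): T3 T4 T5 T2 T1.
T3: waits 0, runs 0→6
T4: waits 6, runs 6→19
T5: waits 19, runs 19→31
T2: waits 31, runs 31→38
T1: waits 38, runs 38→53
Sum = 0+6+19+31+38 = 94.
Difference = 130 − 94 = 36.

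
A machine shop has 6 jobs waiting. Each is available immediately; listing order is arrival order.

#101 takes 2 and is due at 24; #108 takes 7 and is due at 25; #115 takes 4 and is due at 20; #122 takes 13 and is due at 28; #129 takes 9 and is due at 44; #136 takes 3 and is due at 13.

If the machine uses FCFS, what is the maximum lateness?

FIFO (arrival order): #101 #108 #115 #122 #129 #136.
#101: 0→2, due 24, lateness -22
#108: 2→9, due 25, lateness -16
#115: 9→13, due 20, lateness -7
#122: 13→26, due 28, lateness -2
#129: 26→35, due 44, lateness -9
#136: 35→38, due 13, lateness 25
Maximum = 25.

25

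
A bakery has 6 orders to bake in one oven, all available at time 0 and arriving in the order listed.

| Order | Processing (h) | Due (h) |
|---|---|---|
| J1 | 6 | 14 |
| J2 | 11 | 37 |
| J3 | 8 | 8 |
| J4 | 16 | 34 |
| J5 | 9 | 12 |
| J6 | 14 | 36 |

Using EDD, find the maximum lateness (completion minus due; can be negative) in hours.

27

EDD (increasing due date): J3 J5 J1 J4 J6 J2.
J3: 0→8, due 8, lateness 0
J5: 8→17, due 12, lateness 5
J1: 17→23, due 14, lateness 9
J4: 23→39, due 34, lateness 5
J6: 39→53, due 36, lateness 17
J2: 53→64, due 37, lateness 27
Maximum = 27.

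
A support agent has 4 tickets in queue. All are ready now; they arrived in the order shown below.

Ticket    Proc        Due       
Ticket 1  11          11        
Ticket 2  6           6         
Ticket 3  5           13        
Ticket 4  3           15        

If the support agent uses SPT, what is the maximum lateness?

14

SPT (increasing processing time): Ticket 4 Ticket 3 Ticket 2 Ticket 1.
Ticket 4: 0→3, due 15, lateness -12
Ticket 3: 3→8, due 13, lateness -5
Ticket 2: 8→14, due 6, lateness 8
Ticket 1: 14→25, due 11, lateness 14
Maximum = 14.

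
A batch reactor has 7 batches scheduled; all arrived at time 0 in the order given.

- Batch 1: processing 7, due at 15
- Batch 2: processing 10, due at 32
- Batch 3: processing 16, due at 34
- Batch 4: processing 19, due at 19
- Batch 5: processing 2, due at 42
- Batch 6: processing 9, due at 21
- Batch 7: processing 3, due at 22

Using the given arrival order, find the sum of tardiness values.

FIFO (arrival order): Batch 1 Batch 2 Batch 3 Batch 4 Batch 5 Batch 6 Batch 7.
Batch 1: 0→7, due 15, tardiness 0
Batch 2: 7→17, due 32, tardiness 0
Batch 3: 17→33, due 34, tardiness 0
Batch 4: 33→52, due 19, tardiness 33
Batch 5: 52→54, due 42, tardiness 12
Batch 6: 54→63, due 21, tardiness 42
Batch 7: 63→66, due 22, tardiness 44
Sum = 0+0+0+33+12+42+44 = 131.

131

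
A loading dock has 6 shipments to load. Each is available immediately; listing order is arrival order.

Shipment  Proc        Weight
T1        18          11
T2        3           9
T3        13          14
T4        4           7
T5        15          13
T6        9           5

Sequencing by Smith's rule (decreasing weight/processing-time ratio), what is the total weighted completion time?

WSPT (decreasing weight/processing-time ratio): T2 T4 T3 T5 T1 T6.
T2: finishes 3, weight 9, w·C = 27
T4: finishes 7, weight 7, w·C = 49
T3: finishes 20, weight 14, w·C = 280
T5: finishes 35, weight 13, w·C = 455
T1: finishes 53, weight 11, w·C = 583
T6: finishes 62, weight 5, w·C = 310
Sum = 27+49+280+455+583+310 = 1704.

1704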